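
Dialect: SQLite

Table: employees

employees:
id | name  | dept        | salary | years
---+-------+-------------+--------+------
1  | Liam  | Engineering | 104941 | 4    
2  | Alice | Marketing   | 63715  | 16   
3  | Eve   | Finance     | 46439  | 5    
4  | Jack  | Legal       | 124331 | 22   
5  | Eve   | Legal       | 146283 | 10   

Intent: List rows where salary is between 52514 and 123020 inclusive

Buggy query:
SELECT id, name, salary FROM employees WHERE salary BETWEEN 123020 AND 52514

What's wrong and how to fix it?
Bug: The bounds are reversed; BETWEEN a AND b requires a <= b to match anything

Fix: Swap the bounds so the smaller value comes first

Corrected query:
SELECT id, name, salary FROM employees WHERE salary BETWEEN 52514 AND 123020

Result:
id | name  | salary
---+-------+-------
1  | Liam  | 104941
2  | Alice | 63715 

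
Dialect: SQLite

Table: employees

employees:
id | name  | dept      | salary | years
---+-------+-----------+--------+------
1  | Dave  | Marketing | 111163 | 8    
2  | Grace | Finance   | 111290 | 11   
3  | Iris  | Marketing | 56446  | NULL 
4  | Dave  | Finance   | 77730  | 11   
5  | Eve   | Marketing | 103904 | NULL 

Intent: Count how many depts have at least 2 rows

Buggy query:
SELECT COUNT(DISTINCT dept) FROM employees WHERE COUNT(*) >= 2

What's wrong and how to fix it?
Bug: COUNT(*) cannot appear in WHERE; the per-group count doesn't exist yet

Fix: Use a subquery that GROUPs and filters with HAVING, then count its rows

Corrected query:
SELECT COUNT(*) FROM (SELECT dept FROM employees GROUP BY dept HAVING COUNT(*) >= 2)

Result:
COUNT(*)
--------
2       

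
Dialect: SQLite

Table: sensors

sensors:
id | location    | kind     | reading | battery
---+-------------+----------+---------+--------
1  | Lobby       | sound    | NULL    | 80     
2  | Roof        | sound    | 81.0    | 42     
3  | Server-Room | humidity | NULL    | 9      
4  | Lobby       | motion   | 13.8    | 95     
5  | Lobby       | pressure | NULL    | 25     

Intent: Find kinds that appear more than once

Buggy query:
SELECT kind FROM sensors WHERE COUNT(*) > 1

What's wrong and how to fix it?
Bug: COUNT(*) is an aggregate and cannot be used in WHERE

Fix: GROUP BY kind, then filter groups with HAVING COUNT(*) > 1

Corrected query:
SELECT kind FROM sensors GROUP BY kind HAVING COUNT(*) > 1

Result:
kind 
-----
sound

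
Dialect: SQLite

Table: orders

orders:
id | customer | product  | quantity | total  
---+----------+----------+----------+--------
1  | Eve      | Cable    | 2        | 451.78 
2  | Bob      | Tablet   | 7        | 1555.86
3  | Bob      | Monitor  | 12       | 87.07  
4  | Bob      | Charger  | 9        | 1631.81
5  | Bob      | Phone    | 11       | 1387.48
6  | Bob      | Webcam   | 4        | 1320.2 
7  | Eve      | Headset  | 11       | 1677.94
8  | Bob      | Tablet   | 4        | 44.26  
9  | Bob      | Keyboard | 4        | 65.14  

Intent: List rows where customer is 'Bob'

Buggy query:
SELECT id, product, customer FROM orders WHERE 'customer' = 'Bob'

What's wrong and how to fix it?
Bug: 'customer' in single quotes is a string literal, not the column; the comparison is literal-vs-literal and never true

Fix: Reference the column as customer without single quotes

Corrected query:
SELECT id, product, customer FROM orders WHERE customer = 'Bob'

Result:
id | product  | customer
---+----------+---------
2  | Tablet   | Bob     
3  | Monitor  | Bob     
4  | Charger  | Bob     
5  | Phone    | Bob     
6  | Webcam   | Bob     
8  | Tablet   | Bob     
9  | Keyboard | Bob     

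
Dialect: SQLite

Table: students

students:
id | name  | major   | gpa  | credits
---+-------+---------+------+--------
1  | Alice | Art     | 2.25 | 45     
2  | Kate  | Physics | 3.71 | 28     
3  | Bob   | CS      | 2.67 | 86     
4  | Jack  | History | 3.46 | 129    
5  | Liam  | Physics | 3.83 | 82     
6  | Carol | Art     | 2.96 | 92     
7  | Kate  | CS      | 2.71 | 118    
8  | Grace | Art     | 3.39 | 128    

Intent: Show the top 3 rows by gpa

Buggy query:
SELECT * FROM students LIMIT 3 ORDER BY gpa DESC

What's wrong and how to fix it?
Bug: ORDER BY cannot follow LIMIT; LIMIT is the final clause

Fix: Swap the clauses: ORDER BY first, then LIMIT

Corrected query:
SELECT * FROM students ORDER BY gpa DESC LIMIT 3

Result:
id | name | major   | gpa  | credits
---+------+---------+------+--------
5  | Liam | Physics | 3.83 | 82     
2  | Kate | Physics | 3.71 | 28     
4  | Jack | History | 3.46 | 129    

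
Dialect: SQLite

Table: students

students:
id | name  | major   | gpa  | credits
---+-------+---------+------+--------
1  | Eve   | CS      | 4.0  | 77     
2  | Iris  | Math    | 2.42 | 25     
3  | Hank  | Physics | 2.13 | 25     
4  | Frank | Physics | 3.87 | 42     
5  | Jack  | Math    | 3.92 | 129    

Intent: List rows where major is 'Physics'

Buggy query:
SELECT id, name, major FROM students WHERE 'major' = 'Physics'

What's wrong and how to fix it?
Bug: Single quotes denote string literals in SQL; the column name is being compared as a constant string

Fix: Remove the quotes around the column name (or use double quotes for an identifier)

Corrected query:
SELECT id, name, major FROM students WHERE major = 'Physics'

Result:
id | name  | major  
---+-------+--------
3  | Hank  | Physics
4  | Frank | Physics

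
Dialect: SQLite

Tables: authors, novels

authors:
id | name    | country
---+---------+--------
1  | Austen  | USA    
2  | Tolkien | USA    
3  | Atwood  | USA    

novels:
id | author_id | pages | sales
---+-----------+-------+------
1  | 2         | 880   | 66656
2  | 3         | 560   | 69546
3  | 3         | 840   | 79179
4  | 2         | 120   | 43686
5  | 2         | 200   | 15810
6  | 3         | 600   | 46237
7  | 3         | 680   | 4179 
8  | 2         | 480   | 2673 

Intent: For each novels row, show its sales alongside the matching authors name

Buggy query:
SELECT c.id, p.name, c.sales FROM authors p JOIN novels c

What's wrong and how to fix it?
Bug: JOIN with no ON clause produces a cartesian product; every novels row pairs with every authors row

Fix: Add ON c.author_id = p.id to the JOIN

Corrected query:
SELECT c.id, p.name, c.sales FROM authors p JOIN novels c ON c.author_id = p.id

Result:
id | name    | sales
---+---------+------
1  | Tolkien | 66656
2  | Atwood  | 69546
3  | Atwood  | 79179
4  | Tolkien | 43686
5  | Tolkien | 15810
6  | Atwood  | 46237
7  | Atwood  | 4179 
8  | Tolkien | 2673 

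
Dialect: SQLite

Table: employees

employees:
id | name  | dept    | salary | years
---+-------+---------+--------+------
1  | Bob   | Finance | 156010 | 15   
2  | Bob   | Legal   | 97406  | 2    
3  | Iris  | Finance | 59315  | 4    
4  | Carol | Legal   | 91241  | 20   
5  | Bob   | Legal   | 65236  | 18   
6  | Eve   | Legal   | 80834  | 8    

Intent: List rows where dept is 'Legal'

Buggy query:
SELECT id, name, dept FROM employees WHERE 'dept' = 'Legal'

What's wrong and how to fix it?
Bug: 'dept' in single quotes is a string literal, not the column; the comparison is literal-vs-literal and never true

Fix: Remove the quotes around the column name (or use double quotes for an identifier)

Corrected query:
SELECT id, name, dept FROM employees WHERE dept = 'Legal'

Result:
id | name  | dept 
---+-------+------
2  | Bob   | Legal
4  | Carol | Legal
5  | Bob   | Legal
6  | Eve   | Legal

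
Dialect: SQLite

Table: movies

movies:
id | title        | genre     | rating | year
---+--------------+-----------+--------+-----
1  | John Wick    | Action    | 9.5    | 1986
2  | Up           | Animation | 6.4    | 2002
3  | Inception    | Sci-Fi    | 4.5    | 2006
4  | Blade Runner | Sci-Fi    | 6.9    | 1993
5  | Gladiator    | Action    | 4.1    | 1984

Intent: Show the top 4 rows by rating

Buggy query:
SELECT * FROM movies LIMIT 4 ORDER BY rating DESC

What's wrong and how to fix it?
Bug: ORDER BY cannot follow LIMIT; LIMIT is the final clause

Fix: Sort with ORDER BY, then apply LIMIT

Corrected query:
SELECT * FROM movies ORDER BY rating DESC LIMIT 4

Result:
id | title        | genre     | rating | year
---+--------------+-----------+--------+-----
1  | John Wick    | Action    | 9.5    | 1986
4  | Blade Runner | Sci-Fi    | 6.9    | 1993
2  | Up           | Animation | 6.4    | 2002
3  | Inception    | Sci-Fi    | 4.5    | 2006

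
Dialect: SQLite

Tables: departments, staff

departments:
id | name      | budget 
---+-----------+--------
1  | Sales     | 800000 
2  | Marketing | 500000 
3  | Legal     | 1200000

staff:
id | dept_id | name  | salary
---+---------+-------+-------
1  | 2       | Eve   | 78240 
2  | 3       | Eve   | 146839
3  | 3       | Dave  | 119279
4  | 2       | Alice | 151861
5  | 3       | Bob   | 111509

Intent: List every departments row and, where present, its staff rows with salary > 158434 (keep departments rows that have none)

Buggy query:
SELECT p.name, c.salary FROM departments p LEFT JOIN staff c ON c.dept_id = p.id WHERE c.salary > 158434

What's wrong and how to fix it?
Bug: A WHERE condition on the right-hand table after LEFT JOIN drops unmatched parents

Fix: Put 'c.salary > 158434' in the JOIN's ON clause instead of WHERE

Corrected query:
SELECT p.name, c.salary FROM departments p LEFT JOIN staff c ON c.dept_id = p.id AND c.salary > 158434

Result:
name      | salary
----------+-------
Sales     | NULL  
Marketing | NULL  
Legal     | NULL  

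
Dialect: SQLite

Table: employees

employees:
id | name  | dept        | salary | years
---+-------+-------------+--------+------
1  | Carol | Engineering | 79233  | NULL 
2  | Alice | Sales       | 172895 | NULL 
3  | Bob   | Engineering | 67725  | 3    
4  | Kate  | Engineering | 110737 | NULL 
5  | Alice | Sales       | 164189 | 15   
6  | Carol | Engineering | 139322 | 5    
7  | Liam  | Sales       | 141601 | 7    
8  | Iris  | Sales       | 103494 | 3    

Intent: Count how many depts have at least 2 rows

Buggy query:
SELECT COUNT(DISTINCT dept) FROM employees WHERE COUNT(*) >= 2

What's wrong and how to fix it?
Bug: WHERE filters individual rows, not groups, so a group-level COUNT is invalid there

Fix: Use a subquery that GROUPs and filters with HAVING, then count its rows

Corrected query:
SELECT COUNT(*) FROM (SELECT dept FROM employees GROUP BY dept HAVING COUNT(*) >= 2)

Result:
COUNT(*)
--------
2       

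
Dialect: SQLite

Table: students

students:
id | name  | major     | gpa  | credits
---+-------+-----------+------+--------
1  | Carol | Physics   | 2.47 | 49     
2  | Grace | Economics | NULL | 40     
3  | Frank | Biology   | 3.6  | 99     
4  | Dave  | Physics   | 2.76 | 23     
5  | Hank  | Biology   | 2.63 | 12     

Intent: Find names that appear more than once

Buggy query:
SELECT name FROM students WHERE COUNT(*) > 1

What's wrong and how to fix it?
Bug: COUNT(*) is an aggregate and cannot be used in WHERE

Fix: Group first, then use HAVING for the count condition

Corrected query:
SELECT name FROM students GROUP BY name HAVING COUNT(*) > 1

Result:
(no rows)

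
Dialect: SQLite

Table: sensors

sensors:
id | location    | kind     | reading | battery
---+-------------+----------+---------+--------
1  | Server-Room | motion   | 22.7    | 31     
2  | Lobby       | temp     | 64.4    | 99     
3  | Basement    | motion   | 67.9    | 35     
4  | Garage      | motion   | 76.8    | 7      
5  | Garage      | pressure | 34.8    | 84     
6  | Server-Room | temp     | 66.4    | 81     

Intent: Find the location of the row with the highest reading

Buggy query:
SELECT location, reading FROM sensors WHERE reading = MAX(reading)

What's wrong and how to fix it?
Bug: MAX(reading) is an aggregate and cannot be used directly in WHERE

Fix: Use a subquery: WHERE reading = (SELECT MAX(reading) FROM sensors)

Corrected query:
SELECT location, reading FROM sensors WHERE reading = (SELECT MAX(reading) FROM sensors)

Result:
location | reading
---------+--------
Garage   | 76.8   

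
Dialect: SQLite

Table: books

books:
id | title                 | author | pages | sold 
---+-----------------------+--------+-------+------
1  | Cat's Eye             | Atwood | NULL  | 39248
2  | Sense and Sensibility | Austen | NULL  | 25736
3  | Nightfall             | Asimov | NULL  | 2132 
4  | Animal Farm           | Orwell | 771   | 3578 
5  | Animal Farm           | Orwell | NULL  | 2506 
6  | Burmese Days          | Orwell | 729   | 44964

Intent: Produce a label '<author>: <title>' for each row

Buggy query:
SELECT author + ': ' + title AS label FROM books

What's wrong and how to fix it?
Bug: SQLite uses || for string concatenation; + coerces text to numbers (yielding 0)

Fix: Use the || operator for string concatenation

Corrected query:
SELECT author || ': ' || title AS label FROM books

Result:
label                        
-----------------------------
Atwood: Cat's Eye            
Austen: Sense and Sensibility
Asimov: Nightfall            
Orwell: Animal Farm          
Orwell: Animal Farm          
Orwell: Burmese Days         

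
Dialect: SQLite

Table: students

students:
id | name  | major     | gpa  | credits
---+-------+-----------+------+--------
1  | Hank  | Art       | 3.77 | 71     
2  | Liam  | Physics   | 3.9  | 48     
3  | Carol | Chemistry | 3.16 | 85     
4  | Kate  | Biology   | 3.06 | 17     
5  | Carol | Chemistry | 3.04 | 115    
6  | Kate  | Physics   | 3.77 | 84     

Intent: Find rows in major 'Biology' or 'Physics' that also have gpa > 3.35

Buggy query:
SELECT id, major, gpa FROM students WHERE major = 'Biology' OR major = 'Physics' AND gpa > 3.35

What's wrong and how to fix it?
Bug: AND binds tighter than OR, so this parses as major = 'Biology' OR (major = 'Physics' AND gpa > 3.35)

Fix: Group the OR with parentheses (or use IN), then AND the threshold

Corrected query:
SELECT id, major, gpa FROM students WHERE (major = 'Biology' OR major = 'Physics') AND gpa > 3.35

Result:
id | major   | gpa 
---+---------+-----
2  | Physics | 3.9 
6  | Physics | 3.77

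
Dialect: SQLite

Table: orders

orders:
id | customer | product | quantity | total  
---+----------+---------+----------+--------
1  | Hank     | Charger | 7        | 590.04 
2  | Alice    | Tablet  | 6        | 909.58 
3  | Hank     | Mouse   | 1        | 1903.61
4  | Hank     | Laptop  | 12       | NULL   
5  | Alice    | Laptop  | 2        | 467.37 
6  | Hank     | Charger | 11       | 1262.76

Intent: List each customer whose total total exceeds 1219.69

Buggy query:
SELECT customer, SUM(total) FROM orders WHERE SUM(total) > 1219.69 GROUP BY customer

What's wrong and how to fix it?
Bug: Aggregate functions cannot appear in a WHERE clause

Fix: Use HAVING (which filters groups after aggregation) instead of WHERE

Corrected query:
SELECT customer, SUM(total) FROM orders GROUP BY customer HAVING SUM(total) > 1219.69

Result:
customer | SUM(total)
---------+-----------
Alice    | 1376.95   
Hank     | 3756.41   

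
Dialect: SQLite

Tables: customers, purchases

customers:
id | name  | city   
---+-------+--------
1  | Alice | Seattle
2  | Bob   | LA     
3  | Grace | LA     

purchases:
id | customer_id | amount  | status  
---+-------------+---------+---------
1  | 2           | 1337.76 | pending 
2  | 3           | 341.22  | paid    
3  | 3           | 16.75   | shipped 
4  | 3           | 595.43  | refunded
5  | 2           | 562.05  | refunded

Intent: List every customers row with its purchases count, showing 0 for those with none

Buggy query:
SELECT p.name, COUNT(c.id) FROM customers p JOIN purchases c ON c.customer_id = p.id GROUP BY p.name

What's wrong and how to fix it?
Bug: INNER JOIN drops customers rows that have no matching purchases rows

Fix: Switch to LEFT JOIN to retain unmatched parent rows

Corrected query:
SELECT p.name, COUNT(c.id) FROM customers p LEFT JOIN purchases c ON c.customer_id = p.id GROUP BY p.name

Result:
name  | COUNT(c.id)
------+------------
Alice | 0          
Bob   | 2          
Grace | 3          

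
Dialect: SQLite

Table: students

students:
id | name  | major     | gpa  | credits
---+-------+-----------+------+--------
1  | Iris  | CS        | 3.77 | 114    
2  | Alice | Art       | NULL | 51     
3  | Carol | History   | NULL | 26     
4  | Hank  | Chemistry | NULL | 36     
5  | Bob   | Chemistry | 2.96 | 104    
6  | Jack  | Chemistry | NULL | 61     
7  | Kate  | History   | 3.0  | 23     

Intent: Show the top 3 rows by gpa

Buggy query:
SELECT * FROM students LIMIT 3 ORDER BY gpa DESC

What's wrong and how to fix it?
Bug: ORDER BY cannot follow LIMIT; LIMIT is the final clause

Fix: Sort with ORDER BY, then apply LIMIT

Corrected query:
SELECT * FROM students ORDER BY gpa DESC LIMIT 3

Result:
id | name | major     | gpa  | credits
---+------+-----------+------+--------
1  | Iris | CS        | 3.77 | 114    
7  | Kate | History   | 3    | 23     
5  | Bob  | Chemistry | 2.96 | 104    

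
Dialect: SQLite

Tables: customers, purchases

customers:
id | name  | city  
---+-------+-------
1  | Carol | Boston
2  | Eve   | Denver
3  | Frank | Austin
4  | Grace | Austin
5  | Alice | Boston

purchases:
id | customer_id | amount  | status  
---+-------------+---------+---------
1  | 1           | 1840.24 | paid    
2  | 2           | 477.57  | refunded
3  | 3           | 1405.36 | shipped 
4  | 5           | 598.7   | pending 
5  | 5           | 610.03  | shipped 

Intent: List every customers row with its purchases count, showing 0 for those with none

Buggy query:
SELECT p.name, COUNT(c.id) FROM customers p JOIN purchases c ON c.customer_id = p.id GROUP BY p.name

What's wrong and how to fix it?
Bug: INNER JOIN drops customers rows that have no matching purchases rows

Fix: Use LEFT JOIN so parents without children still appear (COUNT(c.id) gives 0)

Corrected query:
SELECT p.name, COUNT(c.id) FROM customers p LEFT JOIN purchases c ON c.customer_id = p.id GROUP BY p.name

Result:
name  | COUNT(c.id)
------+------------
Alice | 2          
Carol | 1          
Eve   | 1          
Frank | 1          
Grace | 0          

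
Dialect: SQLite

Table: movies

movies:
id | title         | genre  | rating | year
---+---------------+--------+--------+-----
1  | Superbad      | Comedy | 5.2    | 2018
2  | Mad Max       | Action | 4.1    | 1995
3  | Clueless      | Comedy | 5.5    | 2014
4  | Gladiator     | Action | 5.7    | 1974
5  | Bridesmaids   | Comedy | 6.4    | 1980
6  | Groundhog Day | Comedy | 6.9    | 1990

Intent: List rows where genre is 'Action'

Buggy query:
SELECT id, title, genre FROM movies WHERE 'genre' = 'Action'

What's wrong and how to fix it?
Bug: 'genre' in single quotes is a string literal, not the column; the comparison is literal-vs-literal and never true

Fix: Reference the column as genre without single quotes

Corrected query:
SELECT id, title, genre FROM movies WHERE genre = 'Action'

Result:
id | title     | genre 
---+-----------+-------
2  | Mad Max   | Action
4  | Gladiator | Action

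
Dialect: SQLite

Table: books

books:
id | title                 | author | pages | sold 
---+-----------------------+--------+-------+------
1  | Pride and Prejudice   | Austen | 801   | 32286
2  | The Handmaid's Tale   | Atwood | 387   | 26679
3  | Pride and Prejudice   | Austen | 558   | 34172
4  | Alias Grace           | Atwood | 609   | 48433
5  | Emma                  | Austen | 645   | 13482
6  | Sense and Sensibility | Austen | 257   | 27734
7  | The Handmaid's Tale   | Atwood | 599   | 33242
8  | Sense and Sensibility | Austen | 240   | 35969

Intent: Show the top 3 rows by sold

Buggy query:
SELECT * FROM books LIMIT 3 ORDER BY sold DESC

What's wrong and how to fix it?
Bug: LIMIT must come after ORDER BY

Fix: Swap the clauses: ORDER BY first, then LIMIT

Corrected query:
SELECT * FROM books ORDER BY sold DESC LIMIT 3

Result:
id | title                 | author | pages | sold 
---+-----------------------+--------+-------+------
4  | Alias Grace           | Atwood | 609   | 48433
8  | Sense and Sensibility | Austen | 240   | 35969
3  | Pride and Prejudice   | Austen | 558   | 34172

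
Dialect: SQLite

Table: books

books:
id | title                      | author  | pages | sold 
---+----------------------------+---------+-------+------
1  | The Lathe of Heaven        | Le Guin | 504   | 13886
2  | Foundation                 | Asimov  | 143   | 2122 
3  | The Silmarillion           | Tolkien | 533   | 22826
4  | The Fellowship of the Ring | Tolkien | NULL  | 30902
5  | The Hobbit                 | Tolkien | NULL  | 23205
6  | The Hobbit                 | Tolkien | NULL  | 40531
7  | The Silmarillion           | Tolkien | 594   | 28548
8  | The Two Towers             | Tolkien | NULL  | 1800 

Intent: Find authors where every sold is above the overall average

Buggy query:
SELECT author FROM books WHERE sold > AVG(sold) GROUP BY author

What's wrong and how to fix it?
Bug: AVG() is an aggregate; it can't sit directly in WHERE

Fix: Use a subquery for AVG and a HAVING MIN(...) filter so the condition holds for every row in the group

Corrected query:
SELECT author FROM books GROUP BY author HAVING MIN(sold) > (SELECT AVG(sold) FROM books)

Result:
(no rows)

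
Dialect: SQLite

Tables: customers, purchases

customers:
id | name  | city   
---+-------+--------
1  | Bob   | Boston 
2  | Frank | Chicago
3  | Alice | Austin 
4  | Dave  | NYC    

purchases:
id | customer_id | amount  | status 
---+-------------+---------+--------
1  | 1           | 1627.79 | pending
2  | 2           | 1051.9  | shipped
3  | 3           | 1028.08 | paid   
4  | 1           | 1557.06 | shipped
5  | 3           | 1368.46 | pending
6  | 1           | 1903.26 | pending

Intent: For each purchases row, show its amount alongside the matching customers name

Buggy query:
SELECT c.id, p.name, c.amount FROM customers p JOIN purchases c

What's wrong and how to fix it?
Bug: JOIN with no ON clause produces a cartesian product; every purchases row pairs with every customers row

Fix: Add ON c.customer_id = p.id to the JOIN

Corrected query:
SELECT c.id, p.name, c.amount FROM customers p JOIN purchases c ON c.customer_id = p.id

Result:
id | name  | amount 
---+-------+--------
1  | Bob   | 1627.79
2  | Frank | 1051.9 
3  | Alice | 1028.08
4  | Bob   | 1557.06
5  | Alice | 1368.46
6  | Bob   | 1903.26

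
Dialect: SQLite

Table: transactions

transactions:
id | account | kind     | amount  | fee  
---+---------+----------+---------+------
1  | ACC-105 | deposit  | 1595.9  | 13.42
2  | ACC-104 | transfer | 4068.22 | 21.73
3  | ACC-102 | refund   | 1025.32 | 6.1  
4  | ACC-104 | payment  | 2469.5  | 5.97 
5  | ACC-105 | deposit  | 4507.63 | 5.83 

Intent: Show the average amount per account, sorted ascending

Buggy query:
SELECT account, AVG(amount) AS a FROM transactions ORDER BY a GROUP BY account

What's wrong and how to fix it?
Bug: ORDER BY appears before GROUP BY; SQL clause order requires GROUP BY first

Fix: Move ORDER BY to the end, after GROUP BY

Corrected query:
SELECT account, AVG(amount) AS a FROM transactions GROUP BY account ORDER BY a

Result:
account | a       
--------+---------
ACC-102 | 1025.32 
ACC-105 | 3051.765
ACC-104 | 3268.86 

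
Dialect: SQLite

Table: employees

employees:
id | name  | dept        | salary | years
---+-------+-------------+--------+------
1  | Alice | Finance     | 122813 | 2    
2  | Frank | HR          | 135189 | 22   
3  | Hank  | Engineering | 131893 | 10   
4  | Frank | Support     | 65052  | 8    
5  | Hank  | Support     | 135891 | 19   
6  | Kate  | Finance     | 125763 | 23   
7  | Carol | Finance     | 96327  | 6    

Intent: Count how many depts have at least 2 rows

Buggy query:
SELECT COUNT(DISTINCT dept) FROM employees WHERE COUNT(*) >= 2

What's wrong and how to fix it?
Bug: WHERE filters individual rows, not groups, so a group-level COUNT is invalid there

Fix: Group first with HAVING COUNT(*) >= 2, then COUNT the resulting groups

Corrected query:
SELECT COUNT(*) FROM (SELECT dept FROM employees GROUP BY dept HAVING COUNT(*) >= 2)

Result:
COUNT(*)
--------
2       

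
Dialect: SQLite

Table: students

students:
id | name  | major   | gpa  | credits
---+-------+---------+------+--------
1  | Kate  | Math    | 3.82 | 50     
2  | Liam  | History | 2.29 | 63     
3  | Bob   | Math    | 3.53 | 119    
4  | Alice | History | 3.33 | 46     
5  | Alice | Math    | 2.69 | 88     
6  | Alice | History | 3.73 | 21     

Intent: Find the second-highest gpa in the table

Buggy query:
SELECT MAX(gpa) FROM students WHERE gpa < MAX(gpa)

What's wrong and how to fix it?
Bug: The inner MAX is an aggregate inside WHERE, which is not allowed

Fix: Compute the overall MAX in a subquery, then take MAX of rows below it

Corrected query:
SELECT MAX(gpa) FROM students WHERE gpa < (SELECT MAX(gpa) FROM students)

Result:
MAX(gpa)
--------
3.73    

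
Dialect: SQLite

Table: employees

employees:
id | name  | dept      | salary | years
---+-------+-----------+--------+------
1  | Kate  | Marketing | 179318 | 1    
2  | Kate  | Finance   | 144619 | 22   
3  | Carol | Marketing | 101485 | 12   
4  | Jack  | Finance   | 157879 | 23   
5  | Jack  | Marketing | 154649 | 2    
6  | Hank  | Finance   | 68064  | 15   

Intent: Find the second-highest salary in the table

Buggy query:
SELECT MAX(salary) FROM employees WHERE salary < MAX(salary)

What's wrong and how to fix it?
Bug: The inner MAX is an aggregate inside WHERE, which is not allowed

Fix: Compute the overall MAX in a subquery, then take MAX of rows below it

Corrected query:
SELECT MAX(salary) FROM employees WHERE salary < (SELECT MAX(salary) FROM employees)

Result:
MAX(salary)
-----------
157879     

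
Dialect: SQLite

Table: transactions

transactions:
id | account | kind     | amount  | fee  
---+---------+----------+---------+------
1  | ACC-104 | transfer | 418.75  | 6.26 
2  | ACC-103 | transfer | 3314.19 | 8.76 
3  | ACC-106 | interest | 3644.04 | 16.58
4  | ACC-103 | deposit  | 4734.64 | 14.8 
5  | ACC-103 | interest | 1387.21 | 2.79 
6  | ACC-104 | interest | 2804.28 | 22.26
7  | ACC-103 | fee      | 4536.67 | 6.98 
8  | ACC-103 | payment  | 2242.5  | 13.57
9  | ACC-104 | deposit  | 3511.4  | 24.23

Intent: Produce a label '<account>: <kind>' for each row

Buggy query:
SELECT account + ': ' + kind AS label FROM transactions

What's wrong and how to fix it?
Bug: SQLite uses || for string concatenation; + coerces text to numbers (yielding 0)

Fix: Use the || operator for string concatenation

Corrected query:
SELECT account || ': ' || kind AS label FROM transactions

Result:
label            
-----------------
ACC-104: transfer
ACC-103: transfer
ACC-106: interest
ACC-103: deposit 
ACC-103: interest
ACC-104: interest
ACC-103: fee     
ACC-103: payment 
ACC-104: deposit 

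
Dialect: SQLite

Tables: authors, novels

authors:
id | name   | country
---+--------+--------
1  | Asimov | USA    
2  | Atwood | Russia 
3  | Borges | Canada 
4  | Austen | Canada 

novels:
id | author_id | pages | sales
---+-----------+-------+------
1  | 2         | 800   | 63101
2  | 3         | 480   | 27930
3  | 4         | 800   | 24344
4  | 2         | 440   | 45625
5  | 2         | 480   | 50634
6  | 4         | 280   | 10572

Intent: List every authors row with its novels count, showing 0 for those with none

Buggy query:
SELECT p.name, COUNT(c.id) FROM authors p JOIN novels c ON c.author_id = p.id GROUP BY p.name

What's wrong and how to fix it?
Bug: An inner join excludes parents with zero children

Fix: Switch to LEFT JOIN to retain unmatched parent rows

Corrected query:
SELECT p.name, COUNT(c.id) FROM authors p LEFT JOIN novels c ON c.author_id = p.id GROUP BY p.name

Result:
name   | COUNT(c.id)
-------+------------
Asimov | 0          
Atwood | 3          
Austen | 2          
Borges | 1          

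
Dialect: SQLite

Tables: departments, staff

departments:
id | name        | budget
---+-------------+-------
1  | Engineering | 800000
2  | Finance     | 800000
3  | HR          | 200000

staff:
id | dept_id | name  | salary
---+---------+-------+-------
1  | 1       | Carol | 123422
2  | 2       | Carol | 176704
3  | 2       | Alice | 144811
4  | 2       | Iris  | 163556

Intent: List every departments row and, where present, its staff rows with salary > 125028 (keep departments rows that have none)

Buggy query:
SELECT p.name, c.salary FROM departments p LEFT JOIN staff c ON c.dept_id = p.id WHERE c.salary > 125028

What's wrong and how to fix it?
Bug: A WHERE condition on the right-hand table after LEFT JOIN drops unmatched parents

Fix: Move the right-table condition into the ON clause so unmatched parents are kept

Corrected query:
SELECT p.name, c.salary FROM departments p LEFT JOIN staff c ON c.dept_id = p.id AND c.salary > 125028

Result:
name        | salary
------------+-------
Engineering | NULL  
Finance     | 144811
Finance     | 163556
Finance     | 176704
HR          | NULL  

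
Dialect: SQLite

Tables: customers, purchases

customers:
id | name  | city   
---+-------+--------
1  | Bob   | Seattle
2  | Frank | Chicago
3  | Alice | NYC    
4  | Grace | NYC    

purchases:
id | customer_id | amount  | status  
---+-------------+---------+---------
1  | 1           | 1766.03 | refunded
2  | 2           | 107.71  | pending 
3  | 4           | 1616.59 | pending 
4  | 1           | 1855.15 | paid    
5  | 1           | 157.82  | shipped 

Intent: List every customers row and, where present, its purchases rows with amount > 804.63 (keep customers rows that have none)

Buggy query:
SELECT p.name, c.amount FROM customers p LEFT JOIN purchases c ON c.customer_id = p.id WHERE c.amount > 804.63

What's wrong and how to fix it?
Bug: A WHERE condition on the right-hand table after LEFT JOIN drops unmatched parents

Fix: Put 'c.amount > 804.63' in the JOIN's ON clause instead of WHERE

Corrected query:
SELECT p.name, c.amount FROM customers p LEFT JOIN purchases c ON c.customer_id = p.id AND c.amount > 804.63

Result:
name  | amount 
------+--------
Bob   | 1766.03
Bob   | 1855.15
Frank | NULL   
Alice | NULL   
Grace | 1616.59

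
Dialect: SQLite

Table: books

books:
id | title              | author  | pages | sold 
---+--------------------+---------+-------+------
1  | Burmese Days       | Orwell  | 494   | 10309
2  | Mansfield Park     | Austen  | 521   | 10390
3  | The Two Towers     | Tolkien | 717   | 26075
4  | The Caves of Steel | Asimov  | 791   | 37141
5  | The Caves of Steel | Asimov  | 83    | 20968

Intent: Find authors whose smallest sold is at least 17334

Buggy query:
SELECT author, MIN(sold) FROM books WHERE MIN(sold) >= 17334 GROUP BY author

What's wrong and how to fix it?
Bug: MIN() in WHERE is a misuse of aggregate

Fix: Replace WHERE with HAVING after the GROUP BY

Corrected query:
SELECT author, MIN(sold) FROM books GROUP BY author HAVING MIN(sold) >= 17334

Result:
author  | MIN(sold)
--------+----------
Asimov  | 20968    
Tolkien | 26075    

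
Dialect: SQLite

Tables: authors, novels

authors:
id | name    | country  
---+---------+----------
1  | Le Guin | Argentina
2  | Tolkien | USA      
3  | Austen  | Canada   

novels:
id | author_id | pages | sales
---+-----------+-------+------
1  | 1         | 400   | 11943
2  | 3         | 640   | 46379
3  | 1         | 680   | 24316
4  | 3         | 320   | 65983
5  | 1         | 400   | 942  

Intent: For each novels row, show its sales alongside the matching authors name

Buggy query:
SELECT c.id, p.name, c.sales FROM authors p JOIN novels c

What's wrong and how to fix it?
Bug: JOIN with no ON clause produces a cartesian product; every novels row pairs with every authors row

Fix: Specify the join condition linking the foreign key to the parent id

Corrected query:
SELECT c.id, p.name, c.sales FROM authors p JOIN novels c ON c.author_id = p.id

Result:
id | name    | sales
---+---------+------
1  | Le Guin | 11943
2  | Austen  | 46379
3  | Le Guin | 24316
4  | Austen  | 65983
5  | Le Guin | 942  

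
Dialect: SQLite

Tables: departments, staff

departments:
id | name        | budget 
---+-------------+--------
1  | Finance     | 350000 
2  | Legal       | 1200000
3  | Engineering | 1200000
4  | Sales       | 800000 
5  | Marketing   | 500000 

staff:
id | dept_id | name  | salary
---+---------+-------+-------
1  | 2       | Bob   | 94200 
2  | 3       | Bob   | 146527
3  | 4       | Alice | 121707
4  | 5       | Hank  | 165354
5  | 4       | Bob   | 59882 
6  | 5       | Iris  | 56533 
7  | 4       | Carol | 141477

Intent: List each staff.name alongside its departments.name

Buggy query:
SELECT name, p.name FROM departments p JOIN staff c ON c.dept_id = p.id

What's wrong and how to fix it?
Bug: Both tables have a 'name' column; the unqualified reference is ambiguous

Fix: Qualify the column with its table alias (c.name)

Corrected query:
SELECT c.name, p.name FROM departments p JOIN staff c ON c.dept_id = p.id

Result:
name  | name       
------+------------
Bob   | Legal      
Bob   | Engineering
Alice | Sales      
Hank  | Marketing  
Bob   | Sales      
Iris  | Marketing  
Carol | Sales      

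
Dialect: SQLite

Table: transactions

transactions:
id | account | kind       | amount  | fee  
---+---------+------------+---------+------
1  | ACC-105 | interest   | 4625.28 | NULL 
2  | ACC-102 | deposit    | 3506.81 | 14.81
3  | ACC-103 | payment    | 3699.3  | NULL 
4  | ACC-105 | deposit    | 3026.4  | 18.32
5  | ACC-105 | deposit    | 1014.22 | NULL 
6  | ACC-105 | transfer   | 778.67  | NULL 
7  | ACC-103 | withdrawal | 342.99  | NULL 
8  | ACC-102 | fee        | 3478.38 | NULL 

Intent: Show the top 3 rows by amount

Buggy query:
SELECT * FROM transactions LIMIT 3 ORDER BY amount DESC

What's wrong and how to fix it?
Bug: ORDER BY cannot follow LIMIT; LIMIT is the final clause

Fix: Sort with ORDER BY, then apply LIMIT

Corrected query:
SELECT * FROM transactions ORDER BY amount DESC LIMIT 3

Result:
id | account | kind     | amount  | fee  
---+---------+----------+---------+------
1  | ACC-105 | interest | 4625.28 | NULL 
3  | ACC-103 | payment  | 3699.3  | NULL 
2  | ACC-102 | deposit  | 3506.81 | 14.81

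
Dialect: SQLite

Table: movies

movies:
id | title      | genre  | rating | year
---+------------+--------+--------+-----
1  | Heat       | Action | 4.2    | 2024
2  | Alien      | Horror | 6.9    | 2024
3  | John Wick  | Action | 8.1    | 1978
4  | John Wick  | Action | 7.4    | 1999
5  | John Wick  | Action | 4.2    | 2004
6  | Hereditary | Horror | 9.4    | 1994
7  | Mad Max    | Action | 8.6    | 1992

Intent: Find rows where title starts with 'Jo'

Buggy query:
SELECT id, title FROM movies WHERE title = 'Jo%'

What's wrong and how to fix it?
Bug: '=' compares the literal string including the % character; pattern matching needs LIKE

Fix: Replace '=' with LIKE so 'Jo%' is treated as a pattern

Corrected query:
SELECT id, title FROM movies WHERE title LIKE 'Jo%'

Result:
id | title    
---+----------
3  | John Wick
4  | John Wick
5  | John Wick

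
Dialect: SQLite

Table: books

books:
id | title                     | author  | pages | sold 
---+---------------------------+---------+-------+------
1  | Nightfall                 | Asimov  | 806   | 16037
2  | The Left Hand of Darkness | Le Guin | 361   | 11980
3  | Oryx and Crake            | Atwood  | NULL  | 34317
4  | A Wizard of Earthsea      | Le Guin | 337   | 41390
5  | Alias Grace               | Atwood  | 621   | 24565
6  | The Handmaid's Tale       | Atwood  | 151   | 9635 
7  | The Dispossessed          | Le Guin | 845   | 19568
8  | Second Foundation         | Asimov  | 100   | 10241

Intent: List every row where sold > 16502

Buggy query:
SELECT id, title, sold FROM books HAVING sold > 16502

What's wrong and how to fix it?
Bug: HAVING filters the output of aggregation, but this query has no GROUP BY and no aggregate functions, so SQLite rejects it (HAVING clause on a non-aggregate query); the condition here is per row

Fix: Use WHERE for row-level filtering

Corrected query:
SELECT id, title, sold FROM books WHERE sold > 16502

Result:
id | title                | sold 
---+----------------------+------
3  | Oryx and Crake       | 34317
4  | A Wizard of Earthsea | 41390
5  | Alias Grace          | 24565
7  | The Dispossessed     | 19568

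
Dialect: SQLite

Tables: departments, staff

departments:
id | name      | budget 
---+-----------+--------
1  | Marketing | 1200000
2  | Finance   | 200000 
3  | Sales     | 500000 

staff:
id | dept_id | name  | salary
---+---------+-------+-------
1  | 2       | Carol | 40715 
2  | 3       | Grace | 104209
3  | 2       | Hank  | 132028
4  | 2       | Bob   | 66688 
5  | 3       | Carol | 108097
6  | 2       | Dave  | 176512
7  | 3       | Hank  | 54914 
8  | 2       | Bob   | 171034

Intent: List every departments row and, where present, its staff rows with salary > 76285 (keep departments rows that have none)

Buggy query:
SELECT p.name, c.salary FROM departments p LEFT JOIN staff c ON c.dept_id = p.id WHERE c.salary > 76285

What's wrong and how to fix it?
Bug: A WHERE condition on the right-hand table after LEFT JOIN drops unmatched parents

Fix: Put 'c.salary > 76285' in the JOIN's ON clause instead of WHERE

Corrected query:
SELECT p.name, c.salary FROM departments p LEFT JOIN staff c ON c.dept_id = p.id AND c.salary > 76285

Result:
name      | salary
----------+-------
Marketing | NULL  
Finance   | 132028
Finance   | 171034
Finance   | 176512
Sales     | 104209
Sales     | 108097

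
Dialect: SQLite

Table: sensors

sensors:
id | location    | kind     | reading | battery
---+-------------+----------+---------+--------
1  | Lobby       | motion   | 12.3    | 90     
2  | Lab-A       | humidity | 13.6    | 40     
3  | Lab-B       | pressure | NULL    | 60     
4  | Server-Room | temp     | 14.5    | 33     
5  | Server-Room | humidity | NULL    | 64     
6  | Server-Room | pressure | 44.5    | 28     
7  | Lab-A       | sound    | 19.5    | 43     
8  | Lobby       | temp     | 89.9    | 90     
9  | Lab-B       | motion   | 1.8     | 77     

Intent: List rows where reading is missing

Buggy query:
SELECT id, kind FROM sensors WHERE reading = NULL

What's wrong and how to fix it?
Bug: Comparing to NULL with '=' never matches; NULL = NULL is unknown, not true

Fix: Use IS NULL to test for NULL

Corrected query:
SELECT id, kind FROM sensors WHERE reading IS NULL

Result:
id | kind    
---+---------
3  | pressure
5  | humidity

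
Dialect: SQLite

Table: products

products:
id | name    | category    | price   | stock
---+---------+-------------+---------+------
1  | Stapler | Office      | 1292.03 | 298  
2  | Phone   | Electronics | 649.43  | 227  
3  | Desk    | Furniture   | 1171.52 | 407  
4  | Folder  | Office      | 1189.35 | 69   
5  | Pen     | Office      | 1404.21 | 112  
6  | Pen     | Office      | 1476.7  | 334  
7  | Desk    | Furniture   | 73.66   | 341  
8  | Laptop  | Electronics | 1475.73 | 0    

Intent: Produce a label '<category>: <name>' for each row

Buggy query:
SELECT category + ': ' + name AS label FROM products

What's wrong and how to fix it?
Bug: '+' is numeric addition; on text columns SQLite converts them to 0 instead of concatenating

Fix: Replace + with || to concatenate text

Corrected query:
SELECT category || ': ' || name AS label FROM products

Result:
label              
-------------------
Office: Stapler    
Electronics: Phone 
Furniture: Desk    
Office: Folder     
Office: Pen        
Office: Pen        
Furniture: Desk    
Electronics: Laptop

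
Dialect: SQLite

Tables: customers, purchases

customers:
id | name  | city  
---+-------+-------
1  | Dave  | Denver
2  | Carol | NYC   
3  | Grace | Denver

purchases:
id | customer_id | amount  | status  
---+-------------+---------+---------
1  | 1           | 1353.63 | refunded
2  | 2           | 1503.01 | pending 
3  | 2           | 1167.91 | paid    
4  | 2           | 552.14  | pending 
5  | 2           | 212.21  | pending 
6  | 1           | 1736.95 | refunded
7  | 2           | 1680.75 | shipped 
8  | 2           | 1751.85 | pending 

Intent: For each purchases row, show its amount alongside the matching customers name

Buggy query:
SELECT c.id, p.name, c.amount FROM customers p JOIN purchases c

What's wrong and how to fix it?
Bug: JOIN with no ON clause produces a cartesian product; every purchases row pairs with every customers row

Fix: Specify the join condition linking the foreign key to the parent id

Corrected query:
SELECT c.id, p.name, c.amount FROM customers p JOIN purchases c ON c.customer_id = p.id

Result:
id | name  | amount 
---+-------+--------
1  | Dave  | 1353.63
2  | Carol | 1503.01
3  | Carol | 1167.91
4  | Carol | 552.14 
5  | Carol | 212.21 
6  | Dave  | 1736.95
7  | Carol | 1680.75
8  | Carol | 1751.85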